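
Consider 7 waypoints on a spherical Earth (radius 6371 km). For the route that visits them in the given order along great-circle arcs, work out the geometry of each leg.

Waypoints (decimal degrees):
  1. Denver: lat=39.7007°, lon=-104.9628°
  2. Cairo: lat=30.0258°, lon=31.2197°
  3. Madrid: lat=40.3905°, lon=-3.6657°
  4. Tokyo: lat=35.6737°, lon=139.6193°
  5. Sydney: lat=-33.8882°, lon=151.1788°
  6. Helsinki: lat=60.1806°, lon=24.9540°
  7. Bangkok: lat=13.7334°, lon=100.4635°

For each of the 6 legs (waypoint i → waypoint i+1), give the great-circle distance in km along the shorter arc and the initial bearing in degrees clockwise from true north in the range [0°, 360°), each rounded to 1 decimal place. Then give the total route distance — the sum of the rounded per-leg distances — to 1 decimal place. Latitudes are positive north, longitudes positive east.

Leg 1: φ1=0.6929079, φ2=0.5240491, Δφ=-0.1688589, Δλ=2.3768330 rad; a=sin²(Δφ/2)+cosφ1·cosφ2·sin²(Δλ/2)=0.5805072392; c=2·atan2(√a, √(1-a))=1.732514784; dist=6371·c=11037.852 ≈ 11037.9 km; running total=11037.9 km
Leg 1 bearing: y=sinΔλ·cosφ2=0.59944851, x=cosφ1·sinφ2-sinφ1·cosφ2·cosΔλ=0.78405090; θ=atan2(y, x)=37.3998° ≈ 37.4°
Leg 2: φ1=0.5240491, φ2=0.7049472, Δφ=0.1808981, Δλ=-0.6088651 rad; a=sin²(Δφ/2)+cosφ1·cosφ2·sin²(Δλ/2)=0.0674095837; c=2·atan2(√a, √(1-a))=0.525285455; dist=6371·c=3346.594 ≈ 3346.6 km; running total=14384.5 km
Leg 2 bearing: y=sinΔλ·cosφ2=-0.43561329, x=cosφ1·sinφ2-sinφ1·cosφ2·cosΔλ=0.24840127; θ=atan2(y, x)=-60.3068° <0 so +360° → 299.6932° ≈ 299.7°
Leg 3: φ1=0.7049472, φ2=0.6226235, Δφ=-0.0823237, Δλ=2.5007950 rad; a=sin²(Δφ/2)+cosφ1·cosφ2·sin²(Δλ/2)=0.5590457771; c=2·atan2(√a, √(1-a))=1.689164094; dist=6371·c=10761.664 ≈ 10761.7 km; running total=25146.2 km
Leg 3 bearing: y=sinΔλ·cosφ2=0.48565206, x=cosφ1·sinφ2-sinφ1·cosφ2·cosΔλ=0.86613882; θ=atan2(y, x)=29.2798° ≈ 29.3°
Leg 4: φ1=0.6226235, φ2=-0.5914607, Δφ=-1.2140842, Δλ=0.2017513 rad; a=sin²(Δφ/2)+cosφ1·cosφ2·sin²(Δλ/2)=0.3322413056; c=2·atan2(√a, √(1-a))=1.228641925; dist=6371·c=7827.678 ≈ 7827.7 km; running total=32973.9 km
Leg 4 bearing: y=sinΔλ·cosφ2=0.16634540, x=cosφ1·sinφ2-sinφ1·cosφ2·cosΔλ=-0.92723098; θ=atan2(y, x)=169.8293° ≈ 169.8°
Leg 5: φ1=-0.5914607, φ2=1.0503496, Δφ=1.6418103, Δλ=-2.2030384 rad; a=sin²(Δφ/2)+cosφ1·cosφ2·sin²(Δλ/2)=0.8638466175; c=2·atan2(√a, √(1-a))=2.385749142; dist=6371·c=15199.608 ≈ 15199.6 km; running total=48173.5 km
Leg 5 bearing: y=sinΔλ·cosφ2=-0.40114818, x=cosφ1·sinφ2-sinφ1·cosφ2·cosΔλ=0.55636561; θ=atan2(y, x)=-35.7922° <0 so +360° → 324.2078° ≈ 324.2°
Leg 6: φ1=1.0503496, φ2=0.2396930, Δφ=-0.8106566, Δλ=1.3178894 rad; a=sin²(Δφ/2)+cosφ1·cosφ2·sin²(Δλ/2)=0.3365798626; c=2·atan2(√a, √(1-a))=1.237838036; dist=6371·c=7886.266 ≈ 7886.3 km; running total=56059.8 km
Leg 6 bearing: y=sinΔλ·cosφ2=0.94050948, x=cosφ1·sinφ2-sinφ1·cosφ2·cosΔλ=-0.09282972; θ=atan2(y, x)=95.6369° ≈ 95.6°

Leg 1: dist=11037.9 km, bearing=37.4°
Leg 2: dist=3346.6 km, bearing=299.7°
Leg 3: dist=10761.7 km, bearing=29.3°
Leg 4: dist=7827.7 km, bearing=169.8°
Leg 5: dist=15199.6 km, bearing=324.2°
Leg 6: dist=7886.3 km, bearing=95.6°
Total: 56059.8 km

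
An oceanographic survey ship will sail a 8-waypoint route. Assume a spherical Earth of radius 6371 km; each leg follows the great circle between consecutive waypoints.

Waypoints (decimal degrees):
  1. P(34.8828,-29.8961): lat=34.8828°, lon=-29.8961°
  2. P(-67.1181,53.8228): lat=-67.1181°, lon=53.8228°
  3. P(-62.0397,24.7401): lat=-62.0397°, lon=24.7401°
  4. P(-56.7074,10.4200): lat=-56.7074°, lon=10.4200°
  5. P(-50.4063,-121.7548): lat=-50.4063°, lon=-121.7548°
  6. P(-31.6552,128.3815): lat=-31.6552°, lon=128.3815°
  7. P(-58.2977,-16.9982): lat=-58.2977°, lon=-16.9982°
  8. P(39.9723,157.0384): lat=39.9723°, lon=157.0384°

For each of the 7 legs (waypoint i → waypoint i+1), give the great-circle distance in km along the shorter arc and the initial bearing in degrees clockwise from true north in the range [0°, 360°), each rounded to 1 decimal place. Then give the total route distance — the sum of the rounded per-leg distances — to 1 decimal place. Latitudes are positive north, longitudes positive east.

Leg 1: φ1=0.6088197, φ2=-1.1714318, Δφ=-1.7802515, Δλ=1.4611705 rad; a=sin²(Δφ/2)+cosφ1·cosφ2·sin²(Δλ/2)=0.7459993188; c=2·atan2(√a, √(1-a))=2.085180306; dist=6371·c=13284.684 ≈ 13284.7 km; running total=13284.7 km
Leg 1 bearing: y=sinΔλ·cosφ2=0.38649880, x=cosφ1·sinφ2-sinφ1·cosφ2·cosΔλ=-0.78010001; θ=atan2(y, x)=153.6440° ≈ 153.6°
Leg 2: φ1=-1.1714318, φ2=-1.0827970, Δφ=0.0886348, Δλ=-0.5075889 rad; a=sin²(Δφ/2)+cosφ1·cosφ2·sin²(Δλ/2)=0.0134555360; c=2·atan2(√a, √(1-a))=0.232519447; dist=6371·c=1481.381 ≈ 1481.4 km; running total=14766.1 km
Leg 2 bearing: y=sinΔλ·cosφ2=-0.22789933, x=cosφ1·sinφ2-sinφ1·cosφ2·cosΔλ=0.03405631; θ=atan2(y, x)=-81.5009° <0 so +360° → 278.4991° ≈ 278.5°
Leg 3: φ1=-1.0827970, φ2=-0.9897308, Δφ=0.0930662, Δλ=-0.2499329 rad; a=sin²(Δφ/2)+cosφ1·cosφ2·sin²(Δλ/2)=0.0061620428; c=2·atan2(√a, √(1-a))=0.157159046; dist=6371·c=1001.260 ≈ 1001.3 km; running total=15767.4 km
Leg 3 bearing: y=sinΔλ·cosφ2=-0.13576802, x=cosφ1·sinφ2-sinφ1·cosφ2·cosΔλ=0.07786740; θ=atan2(y, x)=-60.1643° <0 so +360° → 299.8357° ≈ 299.8°
Leg 4: φ1=-0.9897308, φ2=-0.8797559, Δφ=0.1099749, Δλ=-2.3068854 rad; a=sin²(Δφ/2)+cosφ1·cosφ2·sin²(Δλ/2)=0.2953851120; c=2·atan2(√a, √(1-a))=1.149186569; dist=6371·c=7321.468 ≈ 7321.5 km; running total=23088.9 km
Leg 4 bearing: y=sinΔλ·cosφ2=-0.47233210, x=cosφ1·sinφ2-sinφ1·cosφ2·cosΔλ=-0.78066214; θ=atan2(y, x)=-148.8244° <0 so +360° → 211.1756° ≈ 211.2°
Leg 5: φ1=-0.8797559, φ2=-0.5524875, Δφ=0.3272684, Δλ=4.3657020 rad; a=sin²(Δφ/2)+cosφ1·cosφ2·sin²(Δλ/2)=0.3899657695; c=2·atan2(√a, √(1-a))=1.348911675; dist=6371·c=8593.916 ≈ 8593.9 km; running total=31682.8 km
Leg 5 bearing: y=sinΔλ·cosφ2=-0.80057708, x=cosφ1·sinφ2-sinφ1·cosφ2·cosΔλ=-0.55735645; θ=atan2(y, x)=-124.8454° <0 so +360° → 235.1546° ≈ 235.2°
Leg 6: φ1=-0.5524875, φ2=-1.0174868, Δφ=-0.4649993, Δλ=-2.5373544 rad; a=sin²(Δφ/2)+cosφ1·cosφ2·sin²(Δλ/2)=0.4608085229; c=2·atan2(√a, √(1-a))=1.492332887; dist=6371·c=9507.653 ≈ 9507.7 km; running total=41190.5 km
Leg 6 bearing: y=sinΔλ·cosφ2=-0.29855842, x=cosφ1·sinφ2-sinφ1·cosφ2·cosΔλ=-0.95116717; θ=atan2(y, x)=-162.5736° <0 so +360° → 197.4264° ≈ 197.4°
Leg 7: φ1=-1.0174868, φ2=0.6976482, Δφ=1.7151351, Δλ=3.0375117 rad; a=sin²(Δφ/2)+cosφ1·cosφ2·sin²(Δλ/2)=0.9735534158; c=2·atan2(√a, √(1-a))=2.814893586; dist=6371·c=17933.687 ≈ 17933.7 km; running total=59124.2 km
Leg 7 bearing: y=sinΔλ·cosφ2=0.07961905, x=cosφ1·sinφ2-sinφ1·cosφ2·cosΔλ=-0.31088496; θ=atan2(y, x)=165.6350° ≈ 165.6°

Leg 1: dist=13284.7 km, bearing=153.6°
Leg 2: dist=1481.4 km, bearing=278.5°
Leg 3: dist=1001.3 km, bearing=299.8°
Leg 4: dist=7321.5 km, bearing=211.2°
Leg 5: dist=8593.9 km, bearing=235.2°
Leg 6: dist=9507.7 km, bearing=197.4°
Leg 7: dist=17933.7 km, bearing=165.6°
Total: 59124.2 km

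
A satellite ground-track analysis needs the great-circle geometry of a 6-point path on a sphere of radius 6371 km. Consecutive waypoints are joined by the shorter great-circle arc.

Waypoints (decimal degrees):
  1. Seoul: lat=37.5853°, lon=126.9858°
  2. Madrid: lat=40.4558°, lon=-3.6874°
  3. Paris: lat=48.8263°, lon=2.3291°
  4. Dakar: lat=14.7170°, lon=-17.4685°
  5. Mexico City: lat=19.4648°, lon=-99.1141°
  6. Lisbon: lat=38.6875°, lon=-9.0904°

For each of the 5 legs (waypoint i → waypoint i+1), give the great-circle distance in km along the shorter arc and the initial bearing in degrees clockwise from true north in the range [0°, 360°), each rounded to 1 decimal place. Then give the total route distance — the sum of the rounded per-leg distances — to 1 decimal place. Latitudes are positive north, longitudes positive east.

Leg 1: φ1=0.6559872, φ2=0.7060869, Δφ=0.0500997, Δλ=-2.2806776 rad; a=sin²(Δφ/2)+cosφ1·cosφ2·sin²(Δλ/2)=0.4986096173; c=2·atan2(√a, √(1-a))=1.568015558; dist=6371·c=9989.827 ≈ 9989.8 km; running total=9989.8 km
Leg 1 bearing: y=sinΔλ·cosφ2=-0.57710156, x=cosφ1·sinφ2-sinφ1·cosφ2·cosΔλ=0.81666766; θ=atan2(y, x)=-35.2471° <0 so +360° → 324.7529° ≈ 324.8°
Leg 2: φ1=0.7060869, φ2=0.8521797, Δφ=0.1460928, Δλ=0.1050077 rad; a=sin²(Δφ/2)+cosφ1·cosφ2·sin²(Δλ/2)=0.0067059385; c=2·atan2(√a, √(1-a))=0.163963194; dist=6371·c=1044.610 ≈ 1044.6 km; running total=11034.4 km
Leg 2 bearing: y=sinΔλ·cosφ2=0.06900424, x=cosφ1·sinφ2-sinφ1·cosφ2·cosΔλ=0.14792664; θ=atan2(y, x)=25.0079° ≈ 25.0°
Leg 3: φ1=0.8521797, φ2=0.2568601, Δφ=-0.5953196, Δλ=-0.3455333 rad; a=sin²(Δφ/2)+cosφ1·cosφ2·sin²(Δλ/2)=0.1048327687; c=2·atan2(√a, √(1-a))=0.659441617; dist=6371·c=4201.303 ≈ 4201.3 km; running total=15235.7 km
Leg 3 bearing: y=sinΔλ·cosφ2=-0.32758663, x=cosφ1·sinφ2-sinφ1·cosφ2·cosΔλ=-0.51774360; θ=atan2(y, x)=-147.6777° <0 so +360° → 212.3223° ≈ 212.3°
Leg 4: φ1=0.2568601, φ2=0.3397248, Δφ=0.0828647, Δλ=-1.4249845 rad; a=sin²(Δφ/2)+cosφ1·cosφ2·sin²(Δλ/2)=0.3914240392; c=2·atan2(√a, √(1-a))=1.351900509; dist=6371·c=8612.958 ≈ 8613.0 km; running total=23848.7 km
Leg 4 bearing: y=sinΔλ·cosφ2=-0.93284117, x=cosφ1·sinφ2-sinφ1·cosφ2·cosΔλ=0.28749329; θ=atan2(y, x)=-72.8712° <0 so +360° → 287.1288° ≈ 287.1°
Leg 5: φ1=0.3397248, φ2=0.6752243, Δφ=0.3354994, Δλ=1.5712100 rad; a=sin²(Δφ/2)+cosφ1·cosφ2·sin²(Δλ/2)=0.3960065024; c=2·atan2(√a, √(1-a))=1.361279829; dist=6371·c=8672.714 ≈ 8672.7 km; running total=32521.4 km
Leg 5 bearing: y=sinΔλ·cosφ2=0.78056673, x=cosφ1·sinφ2-sinφ1·cosφ2·cosΔλ=0.58945483; θ=atan2(y, x)=52.9413° ≈ 52.9°

Leg 1: dist=9989.8 km, bearing=324.8°
Leg 2: dist=1044.6 km, bearing=25.0°
Leg 3: dist=4201.3 km, bearing=212.3°
Leg 4: dist=8613.0 km, bearing=287.1°
Leg 5: dist=8672.7 km, bearing=52.9°
Total: 32521.4 km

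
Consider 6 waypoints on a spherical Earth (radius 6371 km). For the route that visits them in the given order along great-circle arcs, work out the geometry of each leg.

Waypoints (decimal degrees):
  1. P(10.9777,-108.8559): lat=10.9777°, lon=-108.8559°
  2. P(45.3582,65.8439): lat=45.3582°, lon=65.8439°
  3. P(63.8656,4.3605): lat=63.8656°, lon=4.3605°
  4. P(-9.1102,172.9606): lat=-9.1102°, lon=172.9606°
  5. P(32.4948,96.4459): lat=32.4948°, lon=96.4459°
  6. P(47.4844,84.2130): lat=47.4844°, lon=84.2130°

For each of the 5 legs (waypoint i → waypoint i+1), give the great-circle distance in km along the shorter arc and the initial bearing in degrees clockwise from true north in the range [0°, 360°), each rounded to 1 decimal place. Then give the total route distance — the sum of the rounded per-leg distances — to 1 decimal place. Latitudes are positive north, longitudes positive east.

Leg 1: φ1=0.1915970, φ2=0.7916499, Δφ=0.6000529, Δλ=3.0490867 rad; a=sin²(Δφ/2)+cosφ1·cosφ2·sin²(Δλ/2)=0.7756868256; c=2·atan2(√a, √(1-a))=2.154806224; dist=6371·c=13728.270 ≈ 13728.3 km; running total=13728.3 km
Leg 1 bearing: y=sinΔλ·cosφ2=0.06490870, x=cosφ1·sinφ2-sinφ1·cosφ2·cosΔλ=0.83172950; θ=atan2(y, x)=4.4624° ≈ 4.5°
Leg 2: φ1=0.7916499, φ2=1.1146650, Δφ=0.3230151, Δλ=-1.0730878 rad; a=sin²(Δφ/2)+cosφ1·cosφ2·sin²(Δλ/2)=0.1067320551; c=2·atan2(√a, √(1-a))=0.665617032; dist=6371·c=4240.646 ≈ 4240.6 km; running total=17968.9 km
Leg 2 bearing: y=sinΔλ·cosφ2=-0.38703892, x=cosφ1·sinφ2-sinφ1·cosφ2·cosΔλ=0.48120907; θ=atan2(y, x)=-38.8099° <0 so +360° → 321.1901° ≈ 321.2°
Leg 3: φ1=1.1146650, φ2=-0.1590030, Δφ=-1.2736680, Δλ=2.9426269 rad; a=sin²(Δφ/2)+cosφ1·cosφ2·sin²(Δλ/2)=0.7842439363; c=2·atan2(√a, √(1-a))=2.175462988; dist=6371·c=13859.875 ≈ 13859.9 km; running total=31828.8 km
Leg 3 bearing: y=sinΔλ·cosφ2=0.19516233, x=cosφ1·sinφ2-sinφ1·cosφ2·cosΔλ=0.79920786; θ=atan2(y, x)=13.7228° ≈ 13.7°
Leg 4: φ1=-0.1590030, φ2=0.5671412, Δφ=0.7261442, Δλ=-1.3354334 rad; a=sin²(Δφ/2)+cosφ1·cosφ2·sin²(Δλ/2)=0.4454274454; c=2·atan2(√a, √(1-a))=1.461433346; dist=6371·c=9310.792 ≈ 9310.8 km; running total=41139.6 km
Leg 4 bearing: y=sinΔλ·cosφ2=-0.82018638, x=cosφ1·sinφ2-sinφ1·cosφ2·cosΔλ=0.56158851; θ=atan2(y, x)=-55.6002° <0 so +360° → 304.3998° ≈ 304.4°
Leg 5: φ1=0.5671412, φ2=0.8287591, Δφ=0.2616179, Δλ=-0.2135044 rad; a=sin²(Δφ/2)+cosφ1·cosφ2·sin²(Δλ/2)=0.0234845824; c=2·atan2(√a, √(1-a))=0.307706109; dist=6371·c=1960.396 ≈ 1960.4 km; running total=43100.0 km
Leg 5 bearing: y=sinΔλ·cosφ2=-0.14319064, x=cosφ1·sinφ2-sinφ1·cosφ2·cosΔλ=0.26688699; θ=atan2(y, x)=-28.2145° <0 so +360° → 331.7855° ≈ 331.8°

Leg 1: dist=13728.3 km, bearing=4.5°
Leg 2: dist=4240.6 km, bearing=321.2°
Leg 3: dist=13859.9 km, bearing=13.7°
Leg 4: dist=9310.8 km, bearing=304.4°
Leg 5: dist=1960.4 km, bearing=331.8°
Total: 43100.0 km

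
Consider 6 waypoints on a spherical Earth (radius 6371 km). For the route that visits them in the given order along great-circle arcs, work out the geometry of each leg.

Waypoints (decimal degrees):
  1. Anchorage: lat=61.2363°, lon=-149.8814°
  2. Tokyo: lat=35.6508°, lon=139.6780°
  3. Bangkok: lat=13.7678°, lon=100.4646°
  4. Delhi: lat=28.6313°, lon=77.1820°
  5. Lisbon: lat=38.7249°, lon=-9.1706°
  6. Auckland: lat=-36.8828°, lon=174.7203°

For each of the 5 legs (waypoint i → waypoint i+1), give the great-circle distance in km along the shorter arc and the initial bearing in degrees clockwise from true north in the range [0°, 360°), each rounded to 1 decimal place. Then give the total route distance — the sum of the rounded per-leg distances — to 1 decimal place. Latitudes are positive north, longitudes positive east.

Leg 1: dist=5567.7 km, bearing=273.1°
Leg 2: dist=4602.5 km, bearing=248.2°
Leg 3: dist=2915.3 km, bearing=308.3°
Leg 4: dist=7774.8 km, bearing=304.0°
Leg 5: dist=19616.6 km, bearing=299.7°
Total: 40476.9 km

Leg 1: φ1=1.0687751, φ2=0.6222238, Δφ=-0.4465512, Δλ=5.0537649 rad; a=sin²(Δφ/2)+cosφ1·cosφ2·sin²(Δλ/2)=0.1790835606; c=2·atan2(√a, √(1-a))=0.873910288; dist=6371·c=5567.682 ≈ 5567.7 km; running total=5567.7 km
Leg 1 bearing: y=sinΔλ·cosφ2=-0.76569407, x=cosφ1·sinφ2-sinφ1·cosφ2·cosΔλ=0.04198982; θ=atan2(y, x)=-86.8611° <0 so +360° → 273.1389° ≈ 273.1°
Leg 2: φ1=0.6222238, φ2=0.2402934, Δφ=-0.3819304, Δλ=-0.6844029 rad; a=sin²(Δφ/2)+cosφ1·cosφ2·sin²(Δλ/2)=0.1248959996; c=2·atan2(√a, √(1-a))=0.722419724; dist=6371·c=4602.536 ≈ 4602.5 km; running total=10170.2 km
Leg 2 bearing: y=sinΔλ·cosφ2=-0.61404597, x=cosφ1·sinφ2-sinφ1·cosφ2·cosΔλ=-0.24522542; θ=atan2(y, x)=-111.7698° <0 so +360° → 248.2302° ≈ 248.2°
Leg 3: φ1=0.2402934, φ2=0.4997105, Δφ=0.2594170, Δλ=-0.4063580 rad; a=sin²(Δφ/2)+cosφ1·cosφ2·sin²(Δλ/2)=0.0514413162; c=2·atan2(√a, √(1-a))=0.457595527; dist=6371·c=2915.341 ≈ 2915.3 km; running total=13085.5 km
Leg 3 bearing: y=sinΔλ·cosφ2=-0.34693390, x=cosφ1·sinφ2-sinφ1·cosφ2·cosΔλ=0.27352751; θ=atan2(y, x)=-51.7473° <0 so +360° → 308.2527° ≈ 308.3°
Leg 4: φ1=0.4997105, φ2=0.6758770, Δφ=0.1761666, Δλ=-1.5071372 rad; a=sin²(Δφ/2)+cosφ1·cosφ2·sin²(Δλ/2)=0.3283385927; c=2·atan2(√a, √(1-a))=1.220343852; dist=6371·c=7774.811 ≈ 7774.8 km; running total=20860.3 km
Leg 4 bearing: y=sinΔλ·cosφ2=-0.77857835, x=cosφ1·sinφ2-sinφ1·cosφ2·cosΔλ=0.52530486; θ=atan2(y, x)=-55.9926° <0 so +360° → 304.0074° ≈ 304.0°
Leg 5: φ1=0.6758770, φ2=-0.6437263, Δφ=-1.3196033, Δλ=3.2095017 rad; a=sin²(Δφ/2)+cosφ1·cosφ2·sin²(Δλ/2)=0.9990224419; c=2·atan2(√a, √(1-a))=3.079050611; dist=6371·c=19616.631 ≈ 19616.6 km; running total=40476.9 km
Leg 5 bearing: y=sinΔλ·cosφ2=-0.05427630, x=cosφ1·sinφ2-sinφ1·cosφ2·cosΔλ=0.03099183; θ=atan2(y, x)=-60.2736° <0 so +360° → 299.7264° ≈ 299.7°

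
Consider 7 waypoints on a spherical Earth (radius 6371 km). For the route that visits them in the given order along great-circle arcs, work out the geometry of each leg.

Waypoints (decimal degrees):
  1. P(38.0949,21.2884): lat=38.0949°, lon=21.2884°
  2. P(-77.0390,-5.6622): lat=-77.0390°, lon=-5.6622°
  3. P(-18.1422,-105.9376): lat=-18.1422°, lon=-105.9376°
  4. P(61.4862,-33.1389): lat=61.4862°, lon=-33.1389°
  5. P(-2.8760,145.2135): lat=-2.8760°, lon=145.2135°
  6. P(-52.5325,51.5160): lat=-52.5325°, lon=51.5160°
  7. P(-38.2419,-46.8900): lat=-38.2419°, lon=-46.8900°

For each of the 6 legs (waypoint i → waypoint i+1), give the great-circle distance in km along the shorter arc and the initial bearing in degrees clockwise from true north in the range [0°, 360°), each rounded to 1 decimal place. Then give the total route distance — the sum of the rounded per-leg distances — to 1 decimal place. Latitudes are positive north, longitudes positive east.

Leg 1: φ1=0.6648814, φ2=-1.3445842, Δφ=-2.0094656, Δλ=-0.4703767 rad; a=sin²(Δφ/2)+cosφ1·cosφ2·sin²(Δλ/2)=0.7219523952; c=2·atan2(√a, √(1-a))=2.030747986; dist=6371·c=12937.895 ≈ 12937.9 km; running total=12937.9 km
Leg 1 bearing: y=sinΔλ·cosφ2=-0.10165218, x=cosφ1·sinφ2-sinφ1·cosφ2·cosΔλ=-0.89028949; θ=atan2(y, x)=-173.4862° <0 so +360° → 186.5138° ≈ 186.5°
Leg 2: φ1=-1.3445842, φ2=-0.3166411, Δφ=1.0279431, Δλ=-1.7501359 rad; a=sin²(Δφ/2)+cosφ1·cosφ2·sin²(Δλ/2)=0.3672879855; c=2·atan2(√a, √(1-a))=1.302152627; dist=6371·c=8296.014 ≈ 8296.0 km; running total=21233.9 km
Leg 2 bearing: y=sinΔλ·cosφ2=-0.93504568, x=cosφ1·sinφ2-sinφ1·cosφ2·cosΔλ=-0.23503117; θ=atan2(y, x)=-104.1094° <0 so +360° → 255.8906° ≈ 255.9°
Leg 3: φ1=-0.3166411, φ2=1.0731366, Δφ=1.3897778, Δλ=1.2705770 rad; a=sin²(Δφ/2)+cosφ1·cosφ2·sin²(Δλ/2)=0.5697263412; c=2·atan2(√a, √(1-a))=1.710705002; dist=6371·c=10898.902 ≈ 10898.9 km; running total=32132.8 km
Leg 3 bearing: y=sinΔλ·cosφ2=0.45601842, x=cosφ1·sinφ2-sinφ1·cosφ2·cosΔλ=0.87897676; θ=atan2(y, x)=27.4206° ≈ 27.4°
Leg 4: φ1=1.0731366, φ2=-0.0501957, Δφ=-1.1233323, Δλ=3.1128366 rad; a=sin²(Δφ/2)+cosφ1·cosφ2·sin²(Δλ/2)=0.7603302812; c=2·atan2(√a, √(1-a))=2.118420801; dist=6371·c=13496.459 ≈ 13496.5 km; running total=45629.3 km
Leg 4 bearing: y=sinΔλ·cosφ2=0.02871587, x=cosφ1·sinφ2-sinφ1·cosφ2·cosΔλ=0.85328071; θ=atan2(y, x)=1.9275° ≈ 1.9°
Leg 5: φ1=-0.0501957, φ2=-0.9168651, Δφ=-0.8666694, Δλ=-1.6353299 rad; a=sin²(Δφ/2)+cosφ1·cosφ2·sin²(Δλ/2)=0.4996781675; c=2·atan2(√a, √(1-a))=1.570152662; dist=6371·c=10003.443 ≈ 10003.4 km; running total=55632.7 km
Leg 5 bearing: y=sinΔλ·cosφ2=-0.60704507, x=cosφ1·sinφ2-sinφ1·cosφ2·cosΔλ=-0.79466714; θ=atan2(y, x)=-142.6238° <0 so +360° → 217.3762° ≈ 217.4°
Leg 6: φ1=-0.9168651, φ2=-0.6674471, Δφ=0.2494180, Δλ=-1.7175087 rad; a=sin²(Δφ/2)+cosφ1·cosφ2·sin²(Δλ/2)=0.2892789069; c=2·atan2(√a, √(1-a))=1.135761278; dist=6371·c=7235.935 ≈ 7235.9 km; running total=62868.6 km
Leg 6 bearing: y=sinΔλ·cosφ2=-0.77696687, x=cosφ1·sinφ2-sinφ1·cosφ2·cosΔλ=-0.46766331; θ=atan2(y, x)=-121.0441° <0 so +360° → 238.9559° ≈ 239.0°

Leg 1: dist=12937.9 km, bearing=186.5°
Leg 2: dist=8296.0 km, bearing=255.9°
Leg 3: dist=10898.9 km, bearing=27.4°
Leg 4: dist=13496.5 km, bearing=1.9°
Leg 5: dist=10003.4 km, bearing=217.4°
Leg 6: dist=7235.9 km, bearing=239.0°
Total: 62868.6 km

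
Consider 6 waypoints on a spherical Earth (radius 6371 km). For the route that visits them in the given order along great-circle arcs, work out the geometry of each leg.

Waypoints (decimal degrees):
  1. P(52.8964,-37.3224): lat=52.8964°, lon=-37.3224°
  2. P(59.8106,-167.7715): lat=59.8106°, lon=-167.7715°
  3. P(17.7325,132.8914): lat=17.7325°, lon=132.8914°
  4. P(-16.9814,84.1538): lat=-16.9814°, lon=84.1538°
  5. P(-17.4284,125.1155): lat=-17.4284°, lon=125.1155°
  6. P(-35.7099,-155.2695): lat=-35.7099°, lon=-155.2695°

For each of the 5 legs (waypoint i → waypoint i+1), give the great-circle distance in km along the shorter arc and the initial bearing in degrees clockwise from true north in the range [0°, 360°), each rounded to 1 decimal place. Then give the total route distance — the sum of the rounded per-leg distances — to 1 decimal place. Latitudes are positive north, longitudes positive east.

Leg 1: φ1=0.9232163, φ2=1.0438919, Δφ=0.1206756, Δλ=-2.2767663 rad; a=sin²(Δφ/2)+cosφ1·cosφ2·sin²(Δλ/2)=0.2537173878; c=2·atan2(√a, √(1-a))=1.055761424; dist=6371·c=6726.256 ≈ 6726.3 km; running total=6726.3 km
Leg 1 bearing: y=sinΔλ·cosφ2=-0.38266775, x=cosφ1·sinφ2-sinφ1·cosφ2·cosΔλ=0.78162964; θ=atan2(y, x)=-26.0853° <0 so +360° → 333.9147° ≈ 333.9°
Leg 2: φ1=1.0438919, φ2=0.3094905, Δφ=-0.7344014, Δλ=5.2475575 rad; a=sin²(Δφ/2)+cosφ1·cosφ2·sin²(Δλ/2)=0.2462346274; c=2·atan2(√a, √(1-a))=1.038479746; dist=6371·c=6616.154 ≈ 6616.2 km; running total=13342.5 km
Leg 2 bearing: y=sinΔλ·cosφ2=-0.81931443, x=cosφ1·sinφ2-sinφ1·cosφ2·cosΔλ=-0.26671410; θ=atan2(y, x)=-108.0318° <0 so +360° → 251.9682° ≈ 252.0°
Leg 3: φ1=0.3094905, φ2=-0.2963813, Δφ=-0.6058719, Δλ=-0.8506316 rad; a=sin²(Δφ/2)+cosφ1·cosφ2·sin²(Δλ/2)=0.2440841064; c=2·atan2(√a, √(1-a))=1.033480636; dist=6371·c=6584.305 ≈ 6584.3 km; running total=19926.8 km
Leg 3 bearing: y=sinΔλ·cosφ2=-0.71892281, x=cosφ1·sinφ2-sinφ1·cosφ2·cosΔλ=-0.47029587; θ=atan2(y, x)=-123.1914° <0 so +360° → 236.8086° ≈ 236.8°
Leg 4: φ1=-0.2963813, φ2=-0.3041830, Δφ=-0.0078016, Δλ=0.7149165 rad; a=sin²(Δφ/2)+cosφ1·cosφ2·sin²(Δλ/2)=0.1117281276; c=2·atan2(√a, √(1-a))=0.681634775; dist=6371·c=4342.695 ≈ 4342.7 km; running total=24269.5 km
Leg 4 bearing: y=sinΔλ·cosφ2=0.62545919, x=cosφ1·sinφ2-sinφ1·cosφ2·cosΔλ=-0.07603037; θ=atan2(y, x)=96.9308° ≈ 96.9°
Leg 5: φ1=-0.3041830, φ2=-0.6232553, Δφ=-0.3190724, Δλ=-4.8936414 rad; a=sin²(Δφ/2)+cosφ1·cosφ2·sin²(Δλ/2)=0.3427647775; c=2·atan2(√a, √(1-a))=1.250897581; dist=6371·c=7969.468 ≈ 7969.5 km; running total=32239.0 km
Leg 5 bearing: y=sinΔλ·cosφ2=0.79868135, x=cosφ1·sinφ2-sinφ1·cosφ2·cosΔλ=-0.51304623; θ=atan2(y, x)=122.7153° ≈ 122.7°

Leg 1: dist=6726.3 km, bearing=333.9°
Leg 2: dist=6616.2 km, bearing=252.0°
Leg 3: dist=6584.3 km, bearing=236.8°
Leg 4: dist=4342.7 km, bearing=96.9°
Leg 5: dist=7969.5 km, bearing=122.7°
Total: 32239.0 km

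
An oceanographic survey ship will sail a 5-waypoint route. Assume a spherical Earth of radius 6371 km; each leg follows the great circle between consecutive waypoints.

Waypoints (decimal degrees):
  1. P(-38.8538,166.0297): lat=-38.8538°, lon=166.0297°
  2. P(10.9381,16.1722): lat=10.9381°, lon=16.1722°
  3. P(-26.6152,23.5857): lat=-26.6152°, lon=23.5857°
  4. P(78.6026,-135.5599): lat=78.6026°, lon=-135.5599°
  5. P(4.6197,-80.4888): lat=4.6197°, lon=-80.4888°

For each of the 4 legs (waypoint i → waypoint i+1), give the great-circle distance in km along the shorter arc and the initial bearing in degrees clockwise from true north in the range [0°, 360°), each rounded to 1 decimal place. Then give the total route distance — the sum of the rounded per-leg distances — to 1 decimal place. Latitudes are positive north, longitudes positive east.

Leg 1: dist=15710.0 km, bearing=232.0°
Leg 2: dist=4251.8 km, bearing=169.3°
Leg 3: dist=14141.3 km, bearing=354.9°
Leg 4: dist=8778.4 km, bearing=123.6°
Total: 42881.5 km

Leg 1: φ1=-0.6781267, φ2=0.1909059, Δφ=0.8690326, Δλ=-2.6155068 rad; a=sin²(Δφ/2)+cosφ1·cosφ2·sin²(Δλ/2)=0.8901236658; c=2·atan2(√a, √(1-a))=2.465857479; dist=6371·c=15709.978 ≈ 15710.0 km; running total=15710.0 km
Leg 1 bearing: y=sinΔλ·cosφ2=-0.49302961, x=cosφ1·sinφ2-sinφ1·cosφ2·cosΔλ=-0.38488427; θ=atan2(y, x)=-127.9774° <0 so +360° → 232.0226° ≈ 232.0°
Leg 2: φ1=0.1909059, φ2=-0.4645229, Δφ=-0.6554287, Δλ=0.1293900 rad; a=sin²(Δφ/2)+cosφ1·cosφ2·sin²(Δλ/2)=0.1072754847; c=2·atan2(√a, √(1-a))=0.667375034; dist=6371·c=4251.846 ≈ 4251.8 km; running total=19961.8 km
Leg 2 bearing: y=sinΔλ·cosφ2=0.11535672, x=cosφ1·sinφ2-sinφ1·cosφ2·cosΔλ=-0.60808112; θ=atan2(y, x)=169.2583° ≈ 169.3°
Leg 3: φ1=-0.4645229, φ2=1.3718742, Δφ=1.8363970, Δλ=-2.7776147 rad; a=sin²(Δφ/2)+cosφ1·cosφ2·sin²(Δλ/2)=0.8021302877; c=2·atan2(√a, √(1-a))=2.219633859; dist=6371·c=14141.287 ≈ 14141.3 km; running total=34103.1 km
Leg 3 bearing: y=sinΔλ·cosφ2=-0.07034907, x=cosφ1·sinφ2-sinφ1·cosφ2·cosΔλ=0.79367510; θ=atan2(y, x)=-5.0653° <0 so +360° → 354.9347° ≈ 354.9°
Leg 4: φ1=1.3718742, φ2=0.0806290, Δφ=-1.2912452, Δλ=0.9611720 rad; a=sin²(Δφ/2)+cosφ1·cosφ2·sin²(Δλ/2)=0.4041345464; c=2·atan2(√a, √(1-a))=1.377870856; dist=6371·c=8778.415 ≈ 8778.4 km; running total=42881.5 km
Leg 4 bearing: y=sinΔλ·cosφ2=0.81719965, x=cosφ1·sinφ2-sinφ1·cosφ2·cosΔλ=-0.54352921; θ=atan2(y, x)=123.6284° ≈ 123.6°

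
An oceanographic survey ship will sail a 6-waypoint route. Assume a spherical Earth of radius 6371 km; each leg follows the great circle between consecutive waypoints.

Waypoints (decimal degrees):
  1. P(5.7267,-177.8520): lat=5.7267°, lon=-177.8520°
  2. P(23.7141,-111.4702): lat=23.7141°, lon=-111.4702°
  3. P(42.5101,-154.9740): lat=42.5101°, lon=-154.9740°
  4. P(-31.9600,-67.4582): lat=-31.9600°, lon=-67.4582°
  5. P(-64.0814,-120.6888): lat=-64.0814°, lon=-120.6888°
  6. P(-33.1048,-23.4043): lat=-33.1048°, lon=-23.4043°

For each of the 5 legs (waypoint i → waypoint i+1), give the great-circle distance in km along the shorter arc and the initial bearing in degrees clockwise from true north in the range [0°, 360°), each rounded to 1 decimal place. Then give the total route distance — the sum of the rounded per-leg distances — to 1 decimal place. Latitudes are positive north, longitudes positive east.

Leg 1: dist=7350.2 km, bearing=66.6°
Leg 2: dist=4494.7 km, bearing=308.5°
Leg 3: dist=12154.0 km, bearing=116.1°
Leg 4: dist=5084.7 km, bearing=209.3°
Leg 5: dist=7070.8 km, bearing=111.9°
Total: 36154.4 km

Leg 1: φ1=0.0999498, φ2=0.4138891, Δφ=0.3139394, Δλ=1.1585810 rad; a=sin²(Δφ/2)+cosφ1·cosφ2·sin²(Δλ/2)=0.2974444843; c=2·atan2(√a, √(1-a))=1.153696056; dist=6371·c=7350.198 ≈ 7350.2 km; running total=7350.2 km
Leg 1 bearing: y=sinΔλ·cosφ2=0.83887193, x=cosφ1·sinφ2-sinφ1·cosφ2·cosΔλ=0.36356421; θ=atan2(y, x)=66.5683° ≈ 66.6°
Leg 2: φ1=0.4138891, φ2=0.7419412, Δφ=0.3280521, Δλ=-0.7592845 rad; a=sin²(Δφ/2)+cosφ1·cosφ2·sin²(Δλ/2)=0.1193540455; c=2·atan2(√a, √(1-a))=0.705493107; dist=6371·c=4494.697 ≈ 4494.7 km; running total=11844.9 km
Leg 2 bearing: y=sinΔλ·cosφ2=-0.50746171, x=cosφ1·sinφ2-sinφ1·cosφ2·cosΔλ=0.40363009; θ=atan2(y, x)=-51.5016° <0 so +360° → 308.4984° ≈ 308.5°
Leg 3: φ1=0.7419412, φ2=-0.5578072, Δφ=-1.2997484, Δλ=1.5274389 rad; a=sin²(Δφ/2)+cosφ1·cosφ2·sin²(Δλ/2)=0.6652844648; c=2·atan2(√a, √(1-a))=1.907702657; dist=6371·c=12153.974 ≈ 12154.0 km; running total=23998.9 km
Leg 3 bearing: y=sinΔλ·cosφ2=0.84762051, x=cosφ1·sinφ2-sinφ1·cosφ2·cosΔλ=-0.41504657; θ=atan2(y, x)=116.0892° ≈ 116.1°
Leg 4: φ1=-0.5578072, φ2=-1.1184314, Δφ=-0.5606242, Δλ=-0.9290492 rad; a=sin²(Δφ/2)+cosφ1·cosφ2·sin²(Δλ/2)=0.1509662950; c=2·atan2(√a, √(1-a))=0.798101421; dist=6371·c=5084.704 ≈ 5084.7 km; running total=29083.6 km
Leg 4 bearing: y=sinΔλ·cosφ2=-0.35013450, x=cosφ1·sinφ2-sinφ1·cosφ2·cosΔλ=-0.62458604; θ=atan2(y, x)=-150.7256° <0 so +360° → 209.2744° ≈ 209.3°
Leg 5: φ1=-1.1184314, φ2=-0.5777878, Δφ=0.5406437, Δλ=1.6979348 rad; a=sin²(Δφ/2)+cosφ1·cosφ2·sin²(Δλ/2)=0.2775947359; c=2·atan2(√a, √(1-a))=1.109833630; dist=6371·c=7070.750 ≈ 7070.8 km; running total=36154.4 km
Leg 5 bearing: y=sinΔλ·cosφ2=0.83091192, x=cosφ1·sinφ2-sinφ1·cosφ2·cosΔλ=-0.33425884; θ=atan2(y, x)=111.9139° ≈ 111.9°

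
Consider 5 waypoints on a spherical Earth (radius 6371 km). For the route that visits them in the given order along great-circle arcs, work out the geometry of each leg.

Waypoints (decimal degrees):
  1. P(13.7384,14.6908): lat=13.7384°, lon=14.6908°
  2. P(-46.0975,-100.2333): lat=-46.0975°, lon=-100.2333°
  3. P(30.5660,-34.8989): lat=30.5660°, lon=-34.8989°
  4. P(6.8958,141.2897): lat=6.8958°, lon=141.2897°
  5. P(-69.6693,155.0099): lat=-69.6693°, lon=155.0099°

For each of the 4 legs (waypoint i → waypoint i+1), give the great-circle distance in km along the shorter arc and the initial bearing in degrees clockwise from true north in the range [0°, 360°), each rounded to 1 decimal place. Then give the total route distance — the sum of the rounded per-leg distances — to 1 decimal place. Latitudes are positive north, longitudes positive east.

Leg 1: dist=13016.9 km, bearing=224.9°
Leg 2: dist=10756.2 km, bearing=52.0°
Leg 3: dist=15829.8 km, bearing=6.2°
Leg 4: dist=8578.0 km, bearing=175.2°
Total: 48180.9 km

Leg 1: φ1=0.2397803, φ2=-0.8045532, Δφ=-1.0443335, Δλ=-2.0058039 rad; a=sin²(Δφ/2)+cosφ1·cosφ2·sin²(Δλ/2)=0.7274901097; c=2·atan2(√a, √(1-a))=2.043146328; dist=6371·c=13016.885 ≈ 13016.9 km; running total=13016.9 km
Leg 1 bearing: y=sinΔλ·cosφ2=-0.62885163, x=cosφ1·sinφ2-sinφ1·cosφ2·cosΔλ=-0.63050664; θ=atan2(y, x)=-135.0753° <0 so +360° → 224.9247° ≈ 224.9°
Leg 2: φ1=-0.8045532, φ2=0.5334773, Δφ=1.3380305, Δλ=1.1403004 rad; a=sin²(Δφ/2)+cosφ1·cosφ2·sin²(Δλ/2)=0.5586169893; c=2·atan2(√a, √(1-a))=1.688300520; dist=6371·c=10756.163 ≈ 10756.2 km; running total=23773.1 km
Leg 2 bearing: y=sinΔλ·cosφ2=0.78248135, x=cosφ1·sinφ2-sinφ1·cosφ2·cosΔλ=0.61153833; θ=atan2(y, x)=51.9910° ≈ 52.0°
Leg 3: φ1=0.5334773, φ2=0.1203544, Δφ=-0.4131229, Δλ=3.0750712 rad; a=sin²(Δφ/2)+cosφ1·cosφ2·sin²(Δλ/2)=0.8959342038; c=2·atan2(√a, √(1-a))=2.484658778; dist=6371·c=15829.761 ≈ 15829.8 km; running total=39602.9 km
Leg 3 bearing: y=sinΔλ·cosφ2=0.06599158, x=cosφ1·sinφ2-sinφ1·cosφ2·cosΔλ=0.60711575; θ=atan2(y, x)=6.2035° ≈ 6.2°
Leg 4: φ1=0.1203544, φ2=-1.2159587, Δφ=-1.3363131, Δλ=0.2394627 rad; a=sin²(Δφ/2)+cosφ1·cosφ2·sin²(Δλ/2)=0.3887509194; c=2·atan2(√a, √(1-a))=1.346420210; dist=6371·c=8578.043 ≈ 8578.0 km; running total=48180.9 km
Leg 4 bearing: y=sinΔλ·cosφ2=0.08240561, x=cosφ1·sinφ2-sinφ1·cosφ2·cosΔλ=-0.97144423; θ=atan2(y, x)=175.1513° ≈ 175.2°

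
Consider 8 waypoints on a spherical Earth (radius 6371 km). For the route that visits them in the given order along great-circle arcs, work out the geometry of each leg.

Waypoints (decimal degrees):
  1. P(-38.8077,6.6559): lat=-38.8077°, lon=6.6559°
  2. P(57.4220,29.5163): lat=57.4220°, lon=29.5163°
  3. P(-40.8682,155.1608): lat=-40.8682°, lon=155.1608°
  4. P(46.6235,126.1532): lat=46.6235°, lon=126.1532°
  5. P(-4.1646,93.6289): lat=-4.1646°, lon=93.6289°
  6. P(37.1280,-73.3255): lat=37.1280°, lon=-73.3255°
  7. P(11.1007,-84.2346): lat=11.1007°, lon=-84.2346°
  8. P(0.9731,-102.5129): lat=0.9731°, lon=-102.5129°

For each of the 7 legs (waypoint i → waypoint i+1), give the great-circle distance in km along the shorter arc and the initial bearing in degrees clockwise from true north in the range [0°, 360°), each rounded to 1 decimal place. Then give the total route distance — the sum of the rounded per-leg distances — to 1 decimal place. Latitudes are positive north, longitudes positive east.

Leg 1: φ1=-0.6773221, φ2=1.0022030, Δφ=1.6795251, Δλ=0.3989892 rad; a=sin²(Δφ/2)+cosφ1·cosφ2·sin²(Δλ/2)=0.5707357513; c=2·atan2(√a, √(1-a))=1.712744037; dist=6371·c=10911.892 ≈ 10911.9 km; running total=10911.9 km
Leg 1 bearing: y=sinΔλ·cosφ2=0.20917986, x=cosφ1·sinφ2-sinφ1·cosφ2·cosΔλ=0.96758958; θ=atan2(y, x)=12.1988° ≈ 12.2°
Leg 2: φ1=1.0022030, φ2=-0.7132846, Δφ=-1.7154876, Δλ=2.1929102 rad; a=sin²(Δφ/2)+cosφ1·cosφ2·sin²(Δλ/2)=0.8943286698; c=2·atan2(√a, √(1-a))=2.479418475; dist=6371·c=15796.375 ≈ 15796.4 km; running total=26708.3 km
Leg 2 bearing: y=sinΔλ·cosφ2=0.61453832, x=cosφ1·sinφ2-sinφ1·cosφ2·cosΔλ=0.01903281; θ=atan2(y, x)=88.2261° ≈ 88.2°
Leg 3: φ1=-0.7132846, φ2=0.8137336, Δφ=1.5270182, Δλ=-0.5062781 rad; a=sin²(Δφ/2)+cosφ1·cosφ2·sin²(Δλ/2)=0.5106935055; c=2·atan2(√a, √(1-a))=1.592184968; dist=6371·c=10143.810 ≈ 10143.8 km; running total=36852.1 km
Leg 3 bearing: y=sinΔλ·cosφ2=-0.33304181, x=cosφ1·sinφ2-sinφ1·cosφ2·cosΔλ=0.94266948; θ=atan2(y, x)=-19.4581° <0 so +360° → 340.5419° ≈ 340.5°
Leg 4: φ1=0.8137336, φ2=-0.0726860, Δφ=-0.8864196, Δλ=-0.5676561 rad; a=sin²(Δφ/2)+cosφ1·cosφ2·sin²(Δλ/2)=0.2376195017; c=2·atan2(√a, √(1-a))=1.018362006; dist=6371·c=6487.984 ≈ 6488.0 km; running total=43340.1 km
Leg 4 bearing: y=sinΔλ·cosφ2=-0.53623759, x=cosφ1·sinφ2-sinφ1·cosφ2·cosΔλ=-0.66111659; θ=atan2(y, x)=-140.9542° <0 so +360° → 219.0458° ≈ 219.0°
Leg 5: φ1=-0.0726860, φ2=0.6480058, Δφ=0.7206918, Δλ=-2.9139040 rad; a=sin²(Δφ/2)+cosφ1·cosφ2·sin²(Δλ/2)=0.9092475941; c=2·atan2(√a, √(1-a))=2.529583156; dist=6371·c=16115.974 ≈ 16116.0 km; running total=59456.1 km
Leg 5 bearing: y=sinΔλ·cosφ2=-0.17996923, x=cosφ1·sinφ2-sinφ1·cosφ2·cosΔλ=0.54559756; θ=atan2(y, x)=-18.2555° <0 so +360° → 341.7445° ≈ 341.7°
Leg 6: φ1=0.6480058, φ2=0.1937438, Δφ=-0.4542621, Δλ=-0.1903997 rad; a=sin²(Δφ/2)+cosφ1·cosφ2·sin²(Δλ/2)=0.0577767168; c=2·atan2(√a, √(1-a))=0.485489645; dist=6371·c=3093.055 ≈ 3093.1 km; running total=62549.2 km
Leg 6 bearing: y=sinΔλ·cosφ2=-0.18571057, x=cosφ1·sinφ2-sinφ1·cosφ2·cosΔλ=-0.42809562; θ=atan2(y, x)=-156.5485° <0 so +360° → 203.4515° ≈ 203.5°
Leg 7: φ1=0.1937438, φ2=0.0169838, Δφ=-0.1767600, Δλ=-0.3190165 rad; a=sin²(Δφ/2)+cosφ1·cosφ2·sin²(Δλ/2)=0.0325429649; c=2·atan2(√a, √(1-a))=0.362779481; dist=6371·c=2311.268 ≈ 2311.3 km; running total=64860.5 km
Leg 7 bearing: y=sinΔλ·cosφ2=-0.31358762, x=cosφ1·sinφ2-sinφ1·cosφ2·cosΔλ=-0.16612792; θ=atan2(y, x)=-117.9131° <0 so +360° → 242.0869° ≈ 242.1°

Leg 1: dist=10911.9 km, bearing=12.2°
Leg 2: dist=15796.4 km, bearing=88.2°
Leg 3: dist=10143.8 km, bearing=340.5°
Leg 4: dist=6488.0 km, bearing=219.0°
Leg 5: dist=16116.0 km, bearing=341.7°
Leg 6: dist=3093.1 km, bearing=203.5°
Leg 7: dist=2311.3 km, bearing=242.1°
Total: 64860.5 km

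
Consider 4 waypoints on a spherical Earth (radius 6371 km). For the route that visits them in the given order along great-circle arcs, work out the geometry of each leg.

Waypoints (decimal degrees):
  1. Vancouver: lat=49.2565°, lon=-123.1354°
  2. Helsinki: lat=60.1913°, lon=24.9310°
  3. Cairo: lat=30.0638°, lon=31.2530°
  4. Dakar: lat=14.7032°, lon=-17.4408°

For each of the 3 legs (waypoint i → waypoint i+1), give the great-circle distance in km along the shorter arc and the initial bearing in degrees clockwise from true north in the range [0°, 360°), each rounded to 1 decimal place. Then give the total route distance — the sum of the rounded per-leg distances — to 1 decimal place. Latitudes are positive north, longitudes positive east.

Leg 1: dist=7510.0 km, bearing=16.5°
Leg 2: dist=3383.1 km, bearing=169.2°
Leg 3: dist=5245.9 km, bearing=262.1°
Total: 16139.0 km

Leg 1: φ1=0.8596881, φ2=1.0505364, Δφ=0.1908483, Δλ=2.5842462 rad; a=sin²(Δφ/2)+cosφ1·cosφ2·sin²(Δλ/2)=0.3089753383; c=2·atan2(√a, √(1-a))=1.178783502; dist=6371·c=7510.030 ≈ 7510.0 km; running total=7510.0 km
Leg 1 bearing: y=sinΔλ·cosφ2=0.26293716, x=cosφ1·sinφ2-sinφ1·cosφ2·cosΔλ=0.88594716; θ=atan2(y, x)=16.5302° ≈ 16.5°
Leg 2: φ1=1.0505364, φ2=0.5247123, Δφ=-0.5258241, Δλ=0.1103397 rad; a=sin²(Δφ/2)+cosφ1·cosφ2·sin²(Δλ/2)=0.0688528596; c=2·atan2(√a, √(1-a))=0.531013477; dist=6371·c=3383.087 ≈ 3383.1 km; running total=10893.1 km
Leg 2 bearing: y=sinΔλ·cosφ2=0.09530185, x=cosφ1·sinφ2-sinφ1·cosφ2·cosΔλ=-0.49735916; θ=atan2(y, x)=169.1527° ≈ 169.2°
Leg 3: φ1=0.5247123, φ2=0.2566193, Δφ=-0.2680930, Δλ=-0.8498671 rad; a=sin²(Δφ/2)+cosφ1·cosφ2·sin²(Δλ/2)=0.1601379933; c=2·atan2(√a, √(1-a))=0.823410034; dist=6371·c=5245.945 ≈ 5245.9 km; running total=16139.0 km
Leg 3 bearing: y=sinΔλ·cosφ2=-0.72659384, x=cosφ1·sinφ2-sinφ1·cosφ2·cosΔλ=-0.10018314; θ=atan2(y, x)=-97.8505° <0 so +360° → 262.1495° ≈ 262.1°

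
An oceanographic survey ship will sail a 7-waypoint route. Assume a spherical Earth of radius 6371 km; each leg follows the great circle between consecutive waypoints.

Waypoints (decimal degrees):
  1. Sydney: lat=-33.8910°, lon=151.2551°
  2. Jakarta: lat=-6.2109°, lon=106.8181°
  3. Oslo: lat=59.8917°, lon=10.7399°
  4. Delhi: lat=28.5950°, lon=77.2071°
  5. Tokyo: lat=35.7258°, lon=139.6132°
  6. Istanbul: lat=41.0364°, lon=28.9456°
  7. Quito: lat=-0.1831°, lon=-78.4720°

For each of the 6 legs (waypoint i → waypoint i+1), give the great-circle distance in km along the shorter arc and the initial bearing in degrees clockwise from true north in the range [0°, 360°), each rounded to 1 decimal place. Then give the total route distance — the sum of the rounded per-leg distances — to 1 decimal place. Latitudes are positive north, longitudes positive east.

Leg 1: dist=5503.2 km, bearing=293.7°
Leg 2: dist=10943.6 km, bearing=329.7°
Leg 3: dist=5987.9 km, bearing=94.5°
Leg 4: dist=5830.7 km, bearing=65.2°
Leg 5: dist=8937.1 km, bearing=314.3°
Leg 6: dist=11472.3 km, bearing=281.5°
Total: 48674.8 km

Leg 1: φ1=-0.5915095, φ2=-0.1084007, Δφ=0.4831089, Δλ=-0.7755720 rad; a=sin²(Δφ/2)+cosφ1·cosφ2·sin²(Δλ/2)=0.1752214818; c=2·atan2(√a, √(1-a))=0.863794642; dist=6371·c=5503.236 ≈ 5503.2 km; running total=5503.2 km
Leg 1 bearing: y=sinΔλ·cosφ2=-0.69601513, x=cosφ1·sinφ2-sinφ1·cosφ2·cosΔλ=0.30600424; θ=atan2(y, x)=-66.2672° <0 so +360° → 293.7328° ≈ 293.7°
Leg 2: φ1=-0.1084007, φ2=1.0453074, Δφ=1.1537080, Δλ=-1.6768809 rad; a=sin²(Δφ/2)+cosφ1·cosφ2·sin²(Δλ/2)=0.5731979456; c=2·atan2(√a, √(1-a))=1.717720247; dist=6371·c=10943.596 ≈ 10943.6 km; running total=16446.8 km
Leg 2 bearing: y=sinΔλ·cosφ2=-0.49881601, x=cosφ1·sinφ2-sinφ1·cosφ2·cosΔλ=0.85425454; θ=atan2(y, x)=-30.2815° <0 so +360° → 329.7185° ≈ 329.7°
Leg 3: φ1=1.0453074, φ2=0.4990769, Δφ=-0.5462305, Δλ=1.1600715 rad; a=sin²(Δφ/2)+cosφ1·cosφ2·sin²(Δλ/2)=0.2050501716; c=2·atan2(√a, √(1-a))=0.939861759; dist=6371·c=5987.859 ≈ 5987.9 km; running total=22434.7 km
Leg 3 bearing: y=sinΔλ·cosφ2=0.80500088, x=cosφ1·sinφ2-sinφ1·cosφ2·cosΔλ=-0.06318211; θ=atan2(y, x)=94.4878° ≈ 94.5°
Leg 4: φ1=0.4990769, φ2=0.6235328, Δφ=0.1244559, Δλ=1.0891919 rad; a=sin²(Δφ/2)+cosφ1·cosφ2·sin²(Δλ/2)=0.1951818811; c=2·atan2(√a, √(1-a))=0.915194718; dist=6371·c=5830.706 ≈ 5830.7 km; running total=28265.4 km
Leg 4 bearing: y=sinΔλ·cosφ2=0.71947843, x=cosφ1·sinφ2-sinφ1·cosφ2·cosΔλ=0.33270775; θ=atan2(y, x)=65.1828° ≈ 65.2°
Leg 5: φ1=0.6235328, φ2=0.7162203, Δφ=0.0926875, Δλ=-1.9315140 rad; a=sin²(Δφ/2)+cosφ1·cosφ2·sin²(Δλ/2)=0.4163846283; c=2·atan2(√a, √(1-a))=1.402776142; dist=6371·c=8937.087 ≈ 8937.1 km; running total=37202.5 km
Leg 5 bearing: y=sinΔλ·cosφ2=-0.70574920, x=cosφ1·sinφ2-sinφ1·cosφ2·cosΔλ=0.68844168; θ=atan2(y, x)=-45.7112° <0 so +360° → 314.2888° ≈ 314.3°
Leg 6: φ1=0.7162203, φ2=-0.0031957, Δφ=-0.7194160, Δλ=-1.8747908 rad; a=sin²(Δφ/2)+cosφ1·cosφ2·sin²(Δλ/2)=0.6139411487; c=2·atan2(√a, √(1-a))=1.800698526; dist=6371·c=11472.250 ≈ 11472.3 km; running total=48674.8 km
Leg 6 bearing: y=sinΔλ·cosφ2=-0.95414355, x=cosφ1·sinφ2-sinφ1·cosφ2·cosΔλ=0.19411270; θ=atan2(y, x)=-78.5006° <0 so +360° → 281.4994° ≈ 281.5°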